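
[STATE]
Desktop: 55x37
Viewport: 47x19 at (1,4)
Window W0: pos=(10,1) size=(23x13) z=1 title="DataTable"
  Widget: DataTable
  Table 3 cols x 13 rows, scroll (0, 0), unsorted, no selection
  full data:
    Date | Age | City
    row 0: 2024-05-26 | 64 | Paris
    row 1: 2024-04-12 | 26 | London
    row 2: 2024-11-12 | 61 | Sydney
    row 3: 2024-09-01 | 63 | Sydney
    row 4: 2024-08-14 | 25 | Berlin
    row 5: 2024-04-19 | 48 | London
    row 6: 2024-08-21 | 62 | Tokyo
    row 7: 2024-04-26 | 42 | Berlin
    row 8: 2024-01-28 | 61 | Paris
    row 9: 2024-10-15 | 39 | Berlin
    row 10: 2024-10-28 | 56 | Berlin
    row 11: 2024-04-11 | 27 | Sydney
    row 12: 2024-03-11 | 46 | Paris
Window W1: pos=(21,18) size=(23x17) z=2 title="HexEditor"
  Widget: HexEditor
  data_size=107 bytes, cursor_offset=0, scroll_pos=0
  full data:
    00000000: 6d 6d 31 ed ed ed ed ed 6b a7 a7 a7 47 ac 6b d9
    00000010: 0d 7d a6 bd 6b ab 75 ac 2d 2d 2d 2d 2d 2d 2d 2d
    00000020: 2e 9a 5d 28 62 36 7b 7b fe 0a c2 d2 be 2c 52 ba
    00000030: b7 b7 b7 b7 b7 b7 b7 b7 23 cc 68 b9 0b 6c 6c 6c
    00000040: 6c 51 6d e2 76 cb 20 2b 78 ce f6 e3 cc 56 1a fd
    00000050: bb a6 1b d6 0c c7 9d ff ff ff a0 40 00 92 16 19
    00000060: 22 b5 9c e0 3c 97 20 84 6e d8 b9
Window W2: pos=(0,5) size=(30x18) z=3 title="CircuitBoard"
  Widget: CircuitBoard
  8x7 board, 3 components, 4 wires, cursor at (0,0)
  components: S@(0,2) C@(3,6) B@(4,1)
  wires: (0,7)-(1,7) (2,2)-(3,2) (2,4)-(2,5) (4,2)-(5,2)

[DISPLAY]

         ┃Date      │Age│City  ┃               
━━━━━━━━━━━━━━━━━━━━━━━━━━━━┓──┃               
 CircuitBoard               ┃s ┃               
────────────────────────────┨on┃               
   0 1 2 3 4 5 6 7          ┃ey┃               
0  [.]      S               ┃ey┃               
                            ┃in┃               
1                           ┃on┃               
                            ┃o ┃               
2           ·       · ─ ·   ┃━━┛               
            │               ┃                  
3           ·               ┃                  
                            ┃                  
4       B   ·               ┃                  
            │               ┃━━━━━━━━━━━━━┓    
5           ·               ┃or           ┃    
                            ┃─────────────┨    
6                           ┃  6D 6d 31 ed┃    
━━━━━━━━━━━━━━━━━━━━━━━━━━━━┛  0d 7d a6 bd┃    


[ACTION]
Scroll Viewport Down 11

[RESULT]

3           ·               ┃                  
                            ┃                  
4       B   ·               ┃                  
            │               ┃━━━━━━━━━━━━━┓    
5           ·               ┃or           ┃    
                            ┃─────────────┨    
6                           ┃  6D 6d 31 ed┃    
━━━━━━━━━━━━━━━━━━━━━━━━━━━━┛  0d 7d a6 bd┃    
                    ┃00000020  2e 9a 5d 28┃    
                    ┃00000030  b7 b7 b7 b7┃    
                    ┃00000040  6c 51 6d e2┃    
                    ┃00000050  bb a6 1b d6┃    
                    ┃00000060  22 b5 9c e0┃    
                    ┃                     ┃    
                    ┃                     ┃    
                    ┃                     ┃    
                    ┃                     ┃    
                    ┃                     ┃    
                    ┃                     ┃    


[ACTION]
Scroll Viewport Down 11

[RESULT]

            │               ┃━━━━━━━━━━━━━┓    
5           ·               ┃or           ┃    
                            ┃─────────────┨    
6                           ┃  6D 6d 31 ed┃    
━━━━━━━━━━━━━━━━━━━━━━━━━━━━┛  0d 7d a6 bd┃    
                    ┃00000020  2e 9a 5d 28┃    
                    ┃00000030  b7 b7 b7 b7┃    
                    ┃00000040  6c 51 6d e2┃    
                    ┃00000050  bb a6 1b d6┃    
                    ┃00000060  22 b5 9c e0┃    
                    ┃                     ┃    
                    ┃                     ┃    
                    ┃                     ┃    
                    ┃                     ┃    
                    ┃                     ┃    
                    ┃                     ┃    
                    ┗━━━━━━━━━━━━━━━━━━━━━┛    
                                               
                                               


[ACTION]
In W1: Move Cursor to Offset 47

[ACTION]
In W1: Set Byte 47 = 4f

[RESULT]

            │               ┃━━━━━━━━━━━━━┓    
5           ·               ┃or           ┃    
                            ┃─────────────┨    
6                           ┃  6d 6d 31 ed┃    
━━━━━━━━━━━━━━━━━━━━━━━━━━━━┛  0d 7d a6 bd┃    
                    ┃00000020  2e 9a 5d 28┃    
                    ┃00000030  b7 b7 b7 b7┃    
                    ┃00000040  6c 51 6d e2┃    
                    ┃00000050  bb a6 1b d6┃    
                    ┃00000060  22 b5 9c e0┃    
                    ┃                     ┃    
                    ┃                     ┃    
                    ┃                     ┃    
                    ┃                     ┃    
                    ┃                     ┃    
                    ┃                     ┃    
                    ┗━━━━━━━━━━━━━━━━━━━━━┛    
                                               
                                               


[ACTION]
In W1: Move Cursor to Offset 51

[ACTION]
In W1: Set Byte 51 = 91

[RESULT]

            │               ┃━━━━━━━━━━━━━┓    
5           ·               ┃or           ┃    
                            ┃─────────────┨    
6                           ┃  6d 6d 31 ed┃    
━━━━━━━━━━━━━━━━━━━━━━━━━━━━┛  0d 7d a6 bd┃    
                    ┃00000020  2e 9a 5d 28┃    
                    ┃00000030  b7 b7 b7 91┃    
                    ┃00000040  6c 51 6d e2┃    
                    ┃00000050  bb a6 1b d6┃    
                    ┃00000060  22 b5 9c e0┃    
                    ┃                     ┃    
                    ┃                     ┃    
                    ┃                     ┃    
                    ┃                     ┃    
                    ┃                     ┃    
                    ┃                     ┃    
                    ┗━━━━━━━━━━━━━━━━━━━━━┛    
                                               
                                               


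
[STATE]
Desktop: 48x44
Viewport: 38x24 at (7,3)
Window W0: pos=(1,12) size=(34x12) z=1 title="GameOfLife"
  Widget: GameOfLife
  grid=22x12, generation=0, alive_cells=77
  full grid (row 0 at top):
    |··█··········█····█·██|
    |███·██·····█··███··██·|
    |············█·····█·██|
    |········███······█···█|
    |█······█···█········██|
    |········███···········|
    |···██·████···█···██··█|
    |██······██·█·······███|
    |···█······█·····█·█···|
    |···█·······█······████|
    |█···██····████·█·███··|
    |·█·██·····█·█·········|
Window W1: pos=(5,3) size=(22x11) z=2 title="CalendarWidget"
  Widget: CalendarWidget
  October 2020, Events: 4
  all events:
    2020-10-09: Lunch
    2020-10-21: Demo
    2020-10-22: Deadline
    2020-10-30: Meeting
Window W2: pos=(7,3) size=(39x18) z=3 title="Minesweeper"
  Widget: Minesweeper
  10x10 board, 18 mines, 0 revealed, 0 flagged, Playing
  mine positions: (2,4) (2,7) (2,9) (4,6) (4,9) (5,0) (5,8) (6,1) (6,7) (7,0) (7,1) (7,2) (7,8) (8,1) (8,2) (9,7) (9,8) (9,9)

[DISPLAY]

┏━━━━━━━━━━━━━━━━━━━━━━━━━━━━━━━━━━━━━
┃ Minesweeper                         
┠─────────────────────────────────────
┃■■■■■■■■■■                           
┃■■■■■■■■■■                           
┃■■■■■■■■■■                           
┃■■■■■■■■■■                           
┃■■■■■■■■■■                           
┃■■■■■■■■■■                           
┃■■■■■■■■■■                           
┃■■■■■■■■■■                           
┃■■■■■■■■■■                           
┃■■■■■■■■■■                           
┃                                     
┃                                     
┃                                     
┃                                     
┗━━━━━━━━━━━━━━━━━━━━━━━━━━━━━━━━━━━━━
···██·█·······███          ┃          
·····█·····█·█···          ┃          
━━━━━━━━━━━━━━━━━━━━━━━━━━━┛          
                                      
                                      
                                      


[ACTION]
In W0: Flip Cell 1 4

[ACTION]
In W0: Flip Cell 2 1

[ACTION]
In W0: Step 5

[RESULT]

┏━━━━━━━━━━━━━━━━━━━━━━━━━━━━━━━━━━━━━
┃ Minesweeper                         
┠─────────────────────────────────────
┃■■■■■■■■■■                           
┃■■■■■■■■■■                           
┃■■■■■■■■■■                           
┃■■■■■■■■■■                           
┃■■■■■■■■■■                           
┃■■■■■■■■■■                           
┃■■■■■■■■■■                           
┃■■■■■■■■■■                           
┃■■■■■■■■■■                           
┃■■■■■■■■■■                           
┃                                     
┃                                     
┃                                     
┃                                     
┗━━━━━━━━━━━━━━━━━━━━━━━━━━━━━━━━━━━━━
█····██·····█····          ┃          
·····█·█···█·█···          ┃          
━━━━━━━━━━━━━━━━━━━━━━━━━━━┛          
                                      
                                      
                                      


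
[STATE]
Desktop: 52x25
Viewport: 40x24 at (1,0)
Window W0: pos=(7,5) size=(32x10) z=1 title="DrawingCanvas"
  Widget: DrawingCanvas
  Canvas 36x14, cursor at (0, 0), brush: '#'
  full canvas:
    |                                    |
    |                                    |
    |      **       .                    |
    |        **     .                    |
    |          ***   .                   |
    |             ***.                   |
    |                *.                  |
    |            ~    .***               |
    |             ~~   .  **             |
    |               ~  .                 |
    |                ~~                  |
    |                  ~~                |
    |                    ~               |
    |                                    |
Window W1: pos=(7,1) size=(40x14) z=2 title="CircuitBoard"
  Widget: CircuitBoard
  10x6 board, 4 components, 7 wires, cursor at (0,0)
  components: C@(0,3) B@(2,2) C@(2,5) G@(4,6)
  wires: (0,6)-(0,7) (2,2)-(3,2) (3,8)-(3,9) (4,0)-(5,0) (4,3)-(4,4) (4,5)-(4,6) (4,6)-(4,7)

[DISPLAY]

                                        
      ┏━━━━━━━━━━━━━━━━━━━━━━━━━━━━━━━━━
      ┃ CircuitBoard                    
      ┠─────────────────────────────────
      ┃   0 1 2 3 4 5 6 7 8 9           
      ┃0  [.]          C           · ─ ·
      ┃                                 
      ┃1                                
      ┃                                 
      ┃2           B           C        
      ┃            │                    
      ┃3           ·                    
      ┃                                 
      ┃4   ·           · ─ ·   · ─ G ─ ·
      ┗━━━━━━━━━━━━━━━━━━━━━━━━━━━━━━━━━
                                        
                                        
                                        
                                        
                                        
                                        
                                        
                                        
                                        


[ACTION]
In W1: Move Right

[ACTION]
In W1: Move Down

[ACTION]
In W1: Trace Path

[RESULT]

                                        
      ┏━━━━━━━━━━━━━━━━━━━━━━━━━━━━━━━━━
      ┃ CircuitBoard                    
      ┠─────────────────────────────────
      ┃   0 1 2 3 4 5 6 7 8 9           
      ┃0               C           · ─ ·
      ┃                                 
      ┃1      [.]                       
      ┃                                 
      ┃2           B           C        
      ┃            │                    
      ┃3           ·                    
      ┃                                 
      ┃4   ·           · ─ ·   · ─ G ─ ·
      ┗━━━━━━━━━━━━━━━━━━━━━━━━━━━━━━━━━
                                        
                                        
                                        
                                        
                                        
                                        
                                        
                                        
                                        


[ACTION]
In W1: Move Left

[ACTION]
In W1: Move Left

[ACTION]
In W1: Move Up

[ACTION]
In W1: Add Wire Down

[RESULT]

                                        
      ┏━━━━━━━━━━━━━━━━━━━━━━━━━━━━━━━━━
      ┃ CircuitBoard                    
      ┠─────────────────────────────────
      ┃   0 1 2 3 4 5 6 7 8 9           
      ┃0  [.]          C           · ─ ·
      ┃    │                            
      ┃1   ·                            
      ┃                                 
      ┃2           B           C        
      ┃            │                    
      ┃3           ·                    
      ┃                                 
      ┃4   ·           · ─ ·   · ─ G ─ ·
      ┗━━━━━━━━━━━━━━━━━━━━━━━━━━━━━━━━━
                                        
                                        
                                        
                                        
                                        
                                        
                                        
                                        
                                        


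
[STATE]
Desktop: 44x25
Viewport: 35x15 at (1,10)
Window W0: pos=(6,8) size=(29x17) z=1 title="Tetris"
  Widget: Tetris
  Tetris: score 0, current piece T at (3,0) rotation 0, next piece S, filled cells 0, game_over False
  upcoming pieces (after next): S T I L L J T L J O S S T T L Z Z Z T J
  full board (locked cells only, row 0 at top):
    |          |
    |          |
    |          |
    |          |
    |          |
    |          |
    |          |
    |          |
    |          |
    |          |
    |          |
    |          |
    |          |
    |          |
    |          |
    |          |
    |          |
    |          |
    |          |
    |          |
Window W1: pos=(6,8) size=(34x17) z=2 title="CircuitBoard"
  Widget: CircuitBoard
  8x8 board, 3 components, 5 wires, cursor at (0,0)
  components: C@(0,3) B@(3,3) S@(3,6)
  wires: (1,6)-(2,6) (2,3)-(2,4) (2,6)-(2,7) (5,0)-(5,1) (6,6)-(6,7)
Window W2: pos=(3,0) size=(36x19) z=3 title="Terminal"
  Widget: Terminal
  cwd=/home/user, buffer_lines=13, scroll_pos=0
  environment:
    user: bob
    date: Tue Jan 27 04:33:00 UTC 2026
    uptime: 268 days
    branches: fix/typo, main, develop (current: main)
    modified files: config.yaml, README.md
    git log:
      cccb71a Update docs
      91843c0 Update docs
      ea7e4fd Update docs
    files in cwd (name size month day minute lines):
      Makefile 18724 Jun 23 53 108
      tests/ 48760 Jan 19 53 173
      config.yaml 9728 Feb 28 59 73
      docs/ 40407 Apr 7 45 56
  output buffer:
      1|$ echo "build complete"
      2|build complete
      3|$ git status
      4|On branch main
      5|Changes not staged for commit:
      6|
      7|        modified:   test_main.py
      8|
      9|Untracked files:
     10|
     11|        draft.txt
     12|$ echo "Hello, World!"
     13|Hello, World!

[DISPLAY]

  ┃                                
  ┃Untracked files:                
  ┃                                
  ┃        draft.txt               
  ┃$ echo "Hello, World!"          
  ┃Hello, World!                   
  ┃$ █                             
  ┃                                
  ┗━━━━━━━━━━━━━━━━━━━━━━━━━━━━━━━━
     ┃                             
     ┃4                            
     ┃                             
     ┃5   · ─ ·                    
     ┃                             
     ┗━━━━━━━━━━━━━━━━━━━━━━━━━━━━━


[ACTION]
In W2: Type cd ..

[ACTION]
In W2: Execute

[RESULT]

  ┃Untracked files:                
  ┃                                
  ┃        draft.txt               
  ┃$ echo "Hello, World!"          
  ┃Hello, World!                   
  ┃$ cd ..                         
  ┃                                
  ┃$ █                             
  ┗━━━━━━━━━━━━━━━━━━━━━━━━━━━━━━━━
     ┃                             
     ┃4                            
     ┃                             
     ┃5   · ─ ·                    
     ┃                             
     ┗━━━━━━━━━━━━━━━━━━━━━━━━━━━━━


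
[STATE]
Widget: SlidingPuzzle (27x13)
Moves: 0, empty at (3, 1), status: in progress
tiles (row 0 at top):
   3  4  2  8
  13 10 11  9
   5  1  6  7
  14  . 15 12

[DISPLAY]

┌────┬────┬────┬────┐      
│  3 │  4 │  2 │  8 │      
├────┼────┼────┼────┤      
│ 13 │ 10 │ 11 │  9 │      
├────┼────┼────┼────┤      
│  5 │  1 │  6 │  7 │      
├────┼────┼────┼────┤      
│ 14 │    │ 15 │ 12 │      
└────┴────┴────┴────┘      
Moves: 0                   
                           
                           
                           


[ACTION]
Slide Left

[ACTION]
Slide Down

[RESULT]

┌────┬────┬────┬────┐      
│  3 │  4 │  2 │  8 │      
├────┼────┼────┼────┤      
│ 13 │ 10 │ 11 │  9 │      
├────┼────┼────┼────┤      
│  5 │  1 │    │  7 │      
├────┼────┼────┼────┤      
│ 14 │ 15 │  6 │ 12 │      
└────┴────┴────┴────┘      
Moves: 2                   
                           
                           
                           


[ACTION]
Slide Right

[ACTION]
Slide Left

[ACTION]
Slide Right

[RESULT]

┌────┬────┬────┬────┐      
│  3 │  4 │  2 │  8 │      
├────┼────┼────┼────┤      
│ 13 │ 10 │ 11 │  9 │      
├────┼────┼────┼────┤      
│  5 │    │  1 │  7 │      
├────┼────┼────┼────┤      
│ 14 │ 15 │  6 │ 12 │      
└────┴────┴────┴────┘      
Moves: 5                   
                           
                           
                           


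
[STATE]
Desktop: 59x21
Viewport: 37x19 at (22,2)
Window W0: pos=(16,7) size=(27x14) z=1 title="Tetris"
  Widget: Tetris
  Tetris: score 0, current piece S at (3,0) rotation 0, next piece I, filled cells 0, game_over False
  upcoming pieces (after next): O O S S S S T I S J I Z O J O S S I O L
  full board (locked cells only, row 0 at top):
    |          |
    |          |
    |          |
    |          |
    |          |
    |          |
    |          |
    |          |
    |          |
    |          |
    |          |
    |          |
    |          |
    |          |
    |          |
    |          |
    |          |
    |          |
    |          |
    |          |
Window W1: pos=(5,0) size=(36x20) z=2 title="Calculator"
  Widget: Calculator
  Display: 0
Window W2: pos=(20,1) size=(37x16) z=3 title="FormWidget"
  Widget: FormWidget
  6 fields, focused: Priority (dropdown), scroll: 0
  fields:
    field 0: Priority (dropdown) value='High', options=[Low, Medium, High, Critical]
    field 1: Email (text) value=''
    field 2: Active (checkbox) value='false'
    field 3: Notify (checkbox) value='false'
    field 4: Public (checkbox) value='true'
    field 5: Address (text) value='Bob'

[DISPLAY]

FormWidget                        ┃  
──────────────────────────────────┨  
 Priority:   [High              ▼]┃  
 Email:      [                   ]┃  
 Active:     [ ]                  ┃  
 Notify:     [ ]                  ┃  
 Public:     [x]                  ┃  
 Address:    [Bob                ]┃  
                                  ┃  
                                  ┃  
                                  ┃  
                                  ┃  
                                  ┃  
                                  ┃  
━━━━━━━━━━━━━━━━━━━━━━━━━━━━━━━━━━┛  
                  ┃ ┃                
                  ┃ ┃                
━━━━━━━━━━━━━━━━━━┛ ┃                
━━━━━━━━━━━━━━━━━━━━┛                


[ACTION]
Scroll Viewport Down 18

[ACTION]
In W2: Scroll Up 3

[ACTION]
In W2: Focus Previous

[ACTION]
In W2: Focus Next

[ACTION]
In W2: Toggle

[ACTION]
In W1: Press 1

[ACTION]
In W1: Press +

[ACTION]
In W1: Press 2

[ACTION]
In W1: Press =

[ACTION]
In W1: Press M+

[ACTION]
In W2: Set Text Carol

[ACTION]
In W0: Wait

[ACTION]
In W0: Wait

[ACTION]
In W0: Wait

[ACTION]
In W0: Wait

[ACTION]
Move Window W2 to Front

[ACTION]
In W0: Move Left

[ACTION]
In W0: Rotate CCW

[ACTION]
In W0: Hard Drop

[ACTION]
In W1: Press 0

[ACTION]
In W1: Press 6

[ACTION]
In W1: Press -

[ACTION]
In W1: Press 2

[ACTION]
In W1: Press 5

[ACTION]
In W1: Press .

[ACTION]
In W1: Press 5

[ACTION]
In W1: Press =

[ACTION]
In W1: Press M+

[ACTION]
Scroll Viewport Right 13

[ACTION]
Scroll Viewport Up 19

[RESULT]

━━━━━━━━━━━━━━━━━━┓                  
━━━━━━━━━━━━━━━━━━━━━━━━━━━━━━━━━━┓  
FormWidget                        ┃  
──────────────────────────────────┨  
 Priority:   [High              ▼]┃  
 Email:      [                   ]┃  
 Active:     [ ]                  ┃  
 Notify:     [ ]                  ┃  
 Public:     [x]                  ┃  
 Address:    [Bob                ]┃  
                                  ┃  
                                  ┃  
                                  ┃  
                                  ┃  
                                  ┃  
                                  ┃  
━━━━━━━━━━━━━━━━━━━━━━━━━━━━━━━━━━┛  
                  ┃ ┃                
                  ┃ ┃                


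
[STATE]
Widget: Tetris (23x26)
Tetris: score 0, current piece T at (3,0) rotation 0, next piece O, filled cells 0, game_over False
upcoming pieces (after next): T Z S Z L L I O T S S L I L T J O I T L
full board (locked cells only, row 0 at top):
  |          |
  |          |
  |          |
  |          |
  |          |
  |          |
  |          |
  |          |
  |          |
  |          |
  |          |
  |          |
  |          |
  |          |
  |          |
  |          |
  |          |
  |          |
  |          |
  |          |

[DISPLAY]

    ▒     │Next:       
   ▒▒▒    │▓▓          
          │▓▓          
          │            
          │            
          │            
          │Score:      
          │0           
          │            
          │            
          │            
          │            
          │            
          │            
          │            
          │            
          │            
          │            
          │            
          │            
          │            
          │            
          │            
          │            
          │            
          │            


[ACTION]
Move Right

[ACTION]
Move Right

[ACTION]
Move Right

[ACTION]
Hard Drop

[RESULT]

    ▓▓    │Next:       
    ▓▓    │ ▒          
          │▒▒▒         
          │            
          │            
          │            
          │Score:      
          │0           
          │            
          │            
          │            
          │            
          │            
          │            
          │            
          │            
          │            
          │            
       ▒  │            
      ▒▒▒ │            
          │            
          │            
          │            
          │            
          │            
          │            


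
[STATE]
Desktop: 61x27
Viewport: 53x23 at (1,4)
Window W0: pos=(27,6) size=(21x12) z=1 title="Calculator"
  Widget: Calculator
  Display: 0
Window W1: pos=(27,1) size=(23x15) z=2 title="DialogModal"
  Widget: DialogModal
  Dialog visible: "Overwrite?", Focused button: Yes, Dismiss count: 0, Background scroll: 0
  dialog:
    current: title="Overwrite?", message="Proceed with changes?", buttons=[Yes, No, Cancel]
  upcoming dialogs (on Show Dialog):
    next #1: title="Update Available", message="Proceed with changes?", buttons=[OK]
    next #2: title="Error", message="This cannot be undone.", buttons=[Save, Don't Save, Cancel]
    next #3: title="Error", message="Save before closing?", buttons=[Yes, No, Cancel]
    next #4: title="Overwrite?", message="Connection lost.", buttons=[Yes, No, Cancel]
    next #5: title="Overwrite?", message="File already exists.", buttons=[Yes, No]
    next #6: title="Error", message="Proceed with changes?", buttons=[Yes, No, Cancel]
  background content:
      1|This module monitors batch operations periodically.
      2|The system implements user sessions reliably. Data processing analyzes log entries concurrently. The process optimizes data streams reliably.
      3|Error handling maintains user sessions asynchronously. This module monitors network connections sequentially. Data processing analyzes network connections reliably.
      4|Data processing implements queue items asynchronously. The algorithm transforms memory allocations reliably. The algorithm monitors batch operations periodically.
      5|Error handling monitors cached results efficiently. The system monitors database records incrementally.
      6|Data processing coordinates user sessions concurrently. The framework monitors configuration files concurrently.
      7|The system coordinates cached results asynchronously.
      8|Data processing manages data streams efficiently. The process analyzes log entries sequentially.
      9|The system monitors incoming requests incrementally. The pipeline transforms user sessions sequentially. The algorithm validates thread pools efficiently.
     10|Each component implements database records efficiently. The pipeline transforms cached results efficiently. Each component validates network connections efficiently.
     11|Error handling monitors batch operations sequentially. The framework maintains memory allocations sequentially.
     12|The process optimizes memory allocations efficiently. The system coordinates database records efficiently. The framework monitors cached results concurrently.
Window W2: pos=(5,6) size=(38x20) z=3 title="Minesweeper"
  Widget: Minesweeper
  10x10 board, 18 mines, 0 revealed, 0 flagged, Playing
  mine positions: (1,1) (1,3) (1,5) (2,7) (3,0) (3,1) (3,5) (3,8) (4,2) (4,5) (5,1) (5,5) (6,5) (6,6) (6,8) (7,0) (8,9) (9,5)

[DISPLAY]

                          ┃This module monitors ┃    
                          ┃The system implements┃    
    ┏━━━━━━━━━━━━━━━━━━━━━━━━━━━━━━━━━━━━┓mainta┃    
    ┃ Minesweeper                        ┃───┐le┃    
    ┠────────────────────────────────────┨?  │to┃    
    ┃■■■■■■■■■■                          ┃ ch│rd┃    
    ┃■■■■■■■■■■                          ┃Can│te┃    
    ┃■■■■■■■■■■                          ┃───┘ag┃    
    ┃■■■■■■■■■■                          ┃tors i┃    
    ┃■■■■■■■■■■                          ┃implem┃    
    ┃■■■■■■■■■■                          ┃monito┃    
    ┃■■■■■■■■■■                          ┃━━━━━━┛    
    ┃■■■■■■■■■■                          ┃─┘  ┃      
    ┃■■■■■■■■■■                          ┃━━━━┛      
    ┃■■■■■■■■■■                          ┃           
    ┃                                    ┃           
    ┃                                    ┃           
    ┃                                    ┃           
    ┃                                    ┃           
    ┃                                    ┃           
    ┃                                    ┃           
    ┗━━━━━━━━━━━━━━━━━━━━━━━━━━━━━━━━━━━━┛           
                                                     


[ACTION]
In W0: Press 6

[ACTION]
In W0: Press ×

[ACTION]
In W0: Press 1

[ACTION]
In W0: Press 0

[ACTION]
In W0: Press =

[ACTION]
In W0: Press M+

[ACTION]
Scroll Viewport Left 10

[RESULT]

                           ┃This module monitors ┃   
                           ┃The system implements┃   
     ┏━━━━━━━━━━━━━━━━━━━━━━━━━━━━━━━━━━━━┓mainta┃   
     ┃ Minesweeper                        ┃───┐le┃   
     ┠────────────────────────────────────┨?  │to┃   
     ┃■■■■■■■■■■                          ┃ ch│rd┃   
     ┃■■■■■■■■■■                          ┃Can│te┃   
     ┃■■■■■■■■■■                          ┃───┘ag┃   
     ┃■■■■■■■■■■                          ┃tors i┃   
     ┃■■■■■■■■■■                          ┃implem┃   
     ┃■■■■■■■■■■                          ┃monito┃   
     ┃■■■■■■■■■■                          ┃━━━━━━┛   
     ┃■■■■■■■■■■                          ┃─┘  ┃     
     ┃■■■■■■■■■■                          ┃━━━━┛     
     ┃■■■■■■■■■■                          ┃          
     ┃                                    ┃          
     ┃                                    ┃          
     ┃                                    ┃          
     ┃                                    ┃          
     ┃                                    ┃          
     ┃                                    ┃          
     ┗━━━━━━━━━━━━━━━━━━━━━━━━━━━━━━━━━━━━┛          
                                                     


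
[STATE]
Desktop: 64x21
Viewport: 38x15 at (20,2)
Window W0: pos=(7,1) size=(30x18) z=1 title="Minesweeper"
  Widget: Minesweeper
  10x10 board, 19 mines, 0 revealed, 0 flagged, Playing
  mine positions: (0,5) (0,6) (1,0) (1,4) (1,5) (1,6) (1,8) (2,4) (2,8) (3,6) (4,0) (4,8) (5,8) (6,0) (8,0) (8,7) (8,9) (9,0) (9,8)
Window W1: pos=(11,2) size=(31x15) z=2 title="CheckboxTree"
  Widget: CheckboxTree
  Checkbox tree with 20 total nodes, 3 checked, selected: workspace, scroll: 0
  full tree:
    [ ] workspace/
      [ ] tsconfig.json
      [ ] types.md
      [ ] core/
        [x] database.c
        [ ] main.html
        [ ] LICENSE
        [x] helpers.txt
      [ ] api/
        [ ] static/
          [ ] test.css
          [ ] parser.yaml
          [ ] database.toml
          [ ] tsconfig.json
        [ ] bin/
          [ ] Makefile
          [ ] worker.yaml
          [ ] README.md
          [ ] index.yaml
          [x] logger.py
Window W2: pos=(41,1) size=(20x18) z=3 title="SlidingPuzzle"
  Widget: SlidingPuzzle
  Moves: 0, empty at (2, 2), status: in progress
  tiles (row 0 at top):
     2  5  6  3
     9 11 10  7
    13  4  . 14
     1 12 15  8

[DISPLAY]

━━━━━━━━━━━━━━━━━━━━━┃ SlidingPuzzle  
xTree                ┠────────────────
─────────────────────┃┌────┬────┬────┬
kspace/              ┃│  2 │  5 │  6 │
sconfig.json         ┃├────┼────┼────┼
ypes.md              ┃│  9 │ 11 │ 10 │
ore/                 ┃├────┼────┼────┼
 database.c          ┃│ 13 │  4 │    │
 main.html           ┃├────┼────┼────┼
 LICENSE             ┃│  1 │ 12 │ 15 │
 helpers.txt         ┃└────┴────┴────┴
pi/                  ┃Moves: 0        
 static/             ┃                
 ] test.css          ┃                
━━━━━━━━━━━━━━━━━━━━━┃                


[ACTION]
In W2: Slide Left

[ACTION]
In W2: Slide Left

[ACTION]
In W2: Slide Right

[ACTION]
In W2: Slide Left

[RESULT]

━━━━━━━━━━━━━━━━━━━━━┃ SlidingPuzzle  
xTree                ┠────────────────
─────────────────────┃┌────┬────┬────┬
kspace/              ┃│  2 │  5 │  6 │
sconfig.json         ┃├────┼────┼────┼
ypes.md              ┃│  9 │ 11 │ 10 │
ore/                 ┃├────┼────┼────┼
 database.c          ┃│ 13 │  4 │ 14 │
 main.html           ┃├────┼────┼────┼
 LICENSE             ┃│  1 │ 12 │ 15 │
 helpers.txt         ┃└────┴────┴────┴
pi/                  ┃Moves: 3        
 static/             ┃                
 ] test.css          ┃                
━━━━━━━━━━━━━━━━━━━━━┃                


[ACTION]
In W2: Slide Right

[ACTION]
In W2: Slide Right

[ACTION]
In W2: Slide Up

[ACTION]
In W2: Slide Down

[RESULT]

━━━━━━━━━━━━━━━━━━━━━┃ SlidingPuzzle  
xTree                ┠────────────────
─────────────────────┃┌────┬────┬────┬
kspace/              ┃│  2 │  5 │  6 │
sconfig.json         ┃├────┼────┼────┼
ypes.md              ┃│  9 │ 11 │ 10 │
ore/                 ┃├────┼────┼────┼
 database.c          ┃│ 13 │    │  4 │
 main.html           ┃├────┼────┼────┼
 LICENSE             ┃│  1 │ 12 │ 15 │
 helpers.txt         ┃└────┴────┴────┴
pi/                  ┃Moves: 7        
 static/             ┃                
 ] test.css          ┃                
━━━━━━━━━━━━━━━━━━━━━┃                


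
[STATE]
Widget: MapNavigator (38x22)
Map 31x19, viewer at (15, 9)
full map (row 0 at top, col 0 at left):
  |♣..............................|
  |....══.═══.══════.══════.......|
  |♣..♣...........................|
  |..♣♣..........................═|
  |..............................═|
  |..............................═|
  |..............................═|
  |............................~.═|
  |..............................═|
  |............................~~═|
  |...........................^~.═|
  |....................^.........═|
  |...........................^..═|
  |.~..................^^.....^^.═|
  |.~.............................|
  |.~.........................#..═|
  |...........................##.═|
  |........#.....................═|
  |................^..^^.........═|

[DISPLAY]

                                      
                                      
    ♣..............................   
    ....══.═══.══════.══════.......   
    ♣..♣...........................   
    ..♣♣..........................═   
    ..............................═   
    ..............................═   
    ..............................═   
    ............................~.═   
    ..............................═   
    ...............@............~~═   
    ...........................^~.═   
    ....................^.........═   
    ...........................^..═   
    .~..................^^.....^^.═   
    .~.............................   
    .~.........................#..═   
    ...........................##.═   
    ........#.....................═   
    ................^..^^.........═   
                                      


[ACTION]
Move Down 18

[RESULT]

    ............................~.═   
    ..............................═   
    ............................~~═   
    ...........................^~.═   
    ....................^.........═   
    ...........................^..═   
    .~..................^^.....^^.═   
    .~.............................   
    .~.........................#..═   
    ...........................##.═   
    ........#.....................═   
    ...............@^..^^.........═   
                                      
                                      
                                      
                                      
                                      
                                      
                                      
                                      
                                      
                                      


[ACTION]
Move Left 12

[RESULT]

                ......................
                ......................
                ......................
                ......................
                ....................^.
                ......................
                .~..................^^
                .~....................
                .~....................
                ......................
                ........#.............
                ...@............^..^^.
                                      
                                      
                                      
                                      
                                      
                                      
                                      
                                      
                                      
                                      


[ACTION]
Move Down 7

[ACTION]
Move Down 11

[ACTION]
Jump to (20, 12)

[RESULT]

...══.═══.══════.══════.......        
..♣...........................        
.♣♣..........................═        
.............................═        
.............................═        
.............................═        
...........................~.═        
.............................═        
...........................~~═        
..........................^~.═        
...................^.........═        
...................@......^..═        
~..................^^.....^^.═        
~.............................        
~.........................#..═        
..........................##.═        
.......#.....................═        
...............^..^^.........═        
                                      
                                      
                                      
                                      


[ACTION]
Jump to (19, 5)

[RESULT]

                                      
                                      
                                      
                                      
                                      
                                      
♣..............................       
....══.═══.══════.══════.......       
♣..♣...........................       
..♣♣..........................═       
..............................═       
...................@..........═       
..............................═       
............................~.═       
..............................═       
............................~~═       
...........................^~.═       
....................^.........═       
...........................^..═       
.~..................^^.....^^.═       
.~.............................       
.~.........................#..═       
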